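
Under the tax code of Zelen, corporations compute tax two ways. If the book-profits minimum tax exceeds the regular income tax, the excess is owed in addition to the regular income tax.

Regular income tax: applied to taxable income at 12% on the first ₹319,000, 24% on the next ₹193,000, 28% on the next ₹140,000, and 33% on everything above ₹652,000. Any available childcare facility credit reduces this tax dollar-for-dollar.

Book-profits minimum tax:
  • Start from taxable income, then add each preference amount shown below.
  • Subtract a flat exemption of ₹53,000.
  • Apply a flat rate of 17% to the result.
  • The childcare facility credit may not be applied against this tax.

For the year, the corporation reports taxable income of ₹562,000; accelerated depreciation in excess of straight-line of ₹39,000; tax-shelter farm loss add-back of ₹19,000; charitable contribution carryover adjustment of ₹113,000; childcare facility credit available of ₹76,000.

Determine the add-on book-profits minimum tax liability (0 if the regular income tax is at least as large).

₹93,000

Book-profits minimum tax:
  Adjusted income: ₹562,000 + ₹39,000 + ₹19,000 + ₹113,000 = ₹733,000
  Less exemption ₹53,000 → base ₹680,000
  ₹680,000 × 17% = ₹115,600

Regular income tax:
  ₹319,000 × 12% = ₹38,280
  ₹193,000 × 24% = ₹46,320
  ₹50,000 × 28% = ₹14,000
  → ₹98,600
  Less childcare facility credit ₹76,000 → ₹22,600

Excess of book-profits minimum tax over regular income tax: ₹115,600 − ₹22,600 = ₹93,000.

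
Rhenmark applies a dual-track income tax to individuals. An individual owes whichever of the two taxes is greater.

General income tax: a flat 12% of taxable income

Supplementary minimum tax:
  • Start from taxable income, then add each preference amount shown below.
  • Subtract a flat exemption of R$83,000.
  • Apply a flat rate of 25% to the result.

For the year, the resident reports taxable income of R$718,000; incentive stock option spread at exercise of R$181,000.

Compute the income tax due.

R$204,000

General income tax:
  R$718,000 × 12% = R$86,160

Supplementary minimum tax:
  Adjusted income: R$718,000 + R$181,000 = R$899,000
  Less exemption R$83,000 → base R$816,000
  R$816,000 × 25% = R$204,000

R$204,000 > R$86,160, so the supplementary minimum tax is the binding amount.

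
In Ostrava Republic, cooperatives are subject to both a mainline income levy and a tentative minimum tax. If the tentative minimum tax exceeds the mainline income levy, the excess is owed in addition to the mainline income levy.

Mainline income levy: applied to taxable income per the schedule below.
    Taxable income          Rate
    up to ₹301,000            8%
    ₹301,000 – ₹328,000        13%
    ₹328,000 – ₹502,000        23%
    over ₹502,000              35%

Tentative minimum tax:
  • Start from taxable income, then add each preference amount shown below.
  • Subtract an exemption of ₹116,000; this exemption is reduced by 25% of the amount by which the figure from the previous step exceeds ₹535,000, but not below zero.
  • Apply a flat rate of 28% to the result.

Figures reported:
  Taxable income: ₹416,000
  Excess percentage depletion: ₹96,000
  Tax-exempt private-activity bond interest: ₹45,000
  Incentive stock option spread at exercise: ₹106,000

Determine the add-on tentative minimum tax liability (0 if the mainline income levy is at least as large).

Mainline income levy:
  ₹301,000 × 8% = ₹24,080
  ₹27,000 × 13% = ₹3,510
  ₹88,000 × 23% = ₹20,240
  → ₹47,830

Tentative minimum tax:
  Adjusted income: ₹416,000 + ₹96,000 + ₹45,000 + ₹106,000 = ₹663,000
  Exemption: ₹116,000 − 25% × (₹663,000 − ₹535,000) = ₹116,000 − ₹32,000 = ₹84,000
  Base: ₹663,000 − ₹84,000 = ₹579,000
  ₹579,000 × 28% = ₹162,120

Excess of tentative minimum tax over mainline income levy: ₹162,120 − ₹47,830 = ₹114,290.

₹114,290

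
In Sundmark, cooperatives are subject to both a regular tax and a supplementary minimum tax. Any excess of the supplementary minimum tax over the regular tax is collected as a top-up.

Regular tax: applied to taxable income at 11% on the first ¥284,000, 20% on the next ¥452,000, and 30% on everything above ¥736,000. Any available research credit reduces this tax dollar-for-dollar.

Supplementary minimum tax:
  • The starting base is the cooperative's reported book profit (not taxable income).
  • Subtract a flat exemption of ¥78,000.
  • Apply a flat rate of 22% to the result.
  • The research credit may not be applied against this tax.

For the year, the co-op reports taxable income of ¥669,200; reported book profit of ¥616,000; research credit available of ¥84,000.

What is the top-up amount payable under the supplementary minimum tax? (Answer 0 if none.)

Supplementary minimum tax:
  Base (reported book profit): ¥616,000
  Less exemption ¥78,000 → base ¥538,000
  ¥538,000 × 22% = ¥118,360

Regular tax:
  ¥284,000 × 11% = ¥31,240
  ¥385,200 × 20% = ¥77,040
  → ¥108,280
  Less research credit ¥84,000 → ¥24,280

Excess of supplementary minimum tax over regular tax: ¥118,360 − ¥24,280 = ¥94,080.

¥94,080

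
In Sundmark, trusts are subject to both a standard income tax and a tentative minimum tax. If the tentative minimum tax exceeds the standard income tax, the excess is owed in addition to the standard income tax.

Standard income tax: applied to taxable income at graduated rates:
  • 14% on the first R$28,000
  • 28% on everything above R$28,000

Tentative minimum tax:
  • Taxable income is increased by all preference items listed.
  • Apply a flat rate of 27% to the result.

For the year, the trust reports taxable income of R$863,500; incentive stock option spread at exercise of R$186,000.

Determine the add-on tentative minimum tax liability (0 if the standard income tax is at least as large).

Tentative minimum tax:
  Adjusted income: R$863,500 + R$186,000 = R$1,049,500
  R$1,049,500 × 27% = R$283,365

Standard income tax:
  R$28,000 × 14% = R$3,920
  R$835,500 × 28% = R$233,940
  → R$237,860

Excess of tentative minimum tax over standard income tax: R$283,365 − R$237,860 = R$45,505.

R$45,505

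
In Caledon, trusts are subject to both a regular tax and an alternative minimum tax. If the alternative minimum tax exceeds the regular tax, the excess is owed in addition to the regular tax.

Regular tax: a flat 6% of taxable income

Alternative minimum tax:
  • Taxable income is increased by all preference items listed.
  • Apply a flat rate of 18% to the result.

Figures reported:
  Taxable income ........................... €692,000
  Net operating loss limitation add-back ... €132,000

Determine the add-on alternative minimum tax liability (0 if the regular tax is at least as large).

Alternative minimum tax:
  Adjusted income: €692,000 + €132,000 = €824,000
  €824,000 × 18% = €148,320

Regular tax:
  €692,000 × 6% = €41,520

Excess of alternative minimum tax over regular tax: €148,320 − €41,520 = €106,800.

€106,800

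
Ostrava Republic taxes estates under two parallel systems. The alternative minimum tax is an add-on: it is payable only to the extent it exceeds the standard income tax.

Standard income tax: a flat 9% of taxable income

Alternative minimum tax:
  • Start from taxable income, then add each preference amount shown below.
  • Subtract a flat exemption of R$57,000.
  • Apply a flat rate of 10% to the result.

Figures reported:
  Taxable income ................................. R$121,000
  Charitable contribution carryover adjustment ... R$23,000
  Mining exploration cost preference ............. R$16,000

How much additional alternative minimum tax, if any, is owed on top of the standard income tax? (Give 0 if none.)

Alternative minimum tax:
  Adjusted income: R$121,000 + R$23,000 + R$16,000 = R$160,000
  Less exemption R$57,000 → base R$103,000
  R$103,000 × 10% = R$10,300

Standard income tax:
  R$121,000 × 9% = R$10,890

R$10,300 ≤ R$10,890, so no add-on is due.

R$0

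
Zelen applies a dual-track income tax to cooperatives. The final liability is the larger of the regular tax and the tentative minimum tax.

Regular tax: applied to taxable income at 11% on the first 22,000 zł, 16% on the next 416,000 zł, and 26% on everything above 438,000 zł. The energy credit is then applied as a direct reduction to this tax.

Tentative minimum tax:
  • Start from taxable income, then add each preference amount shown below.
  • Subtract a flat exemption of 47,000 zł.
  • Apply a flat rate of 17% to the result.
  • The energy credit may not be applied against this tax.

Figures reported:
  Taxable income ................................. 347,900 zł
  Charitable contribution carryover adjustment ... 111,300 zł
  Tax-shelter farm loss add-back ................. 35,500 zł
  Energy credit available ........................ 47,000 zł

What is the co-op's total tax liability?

Tentative minimum tax:
  Adjusted income: 347,900 zł + 111,300 zł + 35,500 zł = 494,700 zł
  Less exemption 47,000 zł → base 447,700 zł
  447,700 zł × 17% = 76,109 zł

Regular tax:
  22,000 zł × 11% = 2,420 zł
  325,900 zł × 16% = 52,144 zł
  → 54,564 zł
  Less energy credit 47,000 zł → 7,564 zł

76,109 zł > 7,564 zł, so the tentative minimum tax is the binding amount.

76,109 zł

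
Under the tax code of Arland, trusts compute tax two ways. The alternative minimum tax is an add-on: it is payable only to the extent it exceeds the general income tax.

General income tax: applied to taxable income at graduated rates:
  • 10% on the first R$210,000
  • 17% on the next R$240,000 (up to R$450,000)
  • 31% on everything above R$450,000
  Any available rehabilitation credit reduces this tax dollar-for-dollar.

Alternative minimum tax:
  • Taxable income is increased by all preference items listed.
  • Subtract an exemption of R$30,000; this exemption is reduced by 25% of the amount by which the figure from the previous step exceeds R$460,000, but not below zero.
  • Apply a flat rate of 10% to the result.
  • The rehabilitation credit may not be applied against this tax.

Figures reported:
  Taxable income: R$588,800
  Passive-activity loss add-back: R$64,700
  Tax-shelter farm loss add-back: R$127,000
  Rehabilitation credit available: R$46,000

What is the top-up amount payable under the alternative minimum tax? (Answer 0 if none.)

R$19,222

Alternative minimum tax:
  Adjusted income: R$588,800 + R$64,700 + R$127,000 = R$780,500
  Exemption: 25% × (R$780,500 − R$460,000) = R$80,125 ≥ R$30,000, so the exemption is fully phased out
  Base: R$780,500 − R$0 = R$780,500
  R$780,500 × 10% = R$78,050

General income tax:
  R$210,000 × 10% = R$21,000
  R$240,000 × 17% = R$40,800
  R$138,800 × 31% = R$43,028
  → R$104,828
  Less rehabilitation credit R$46,000 → R$58,828

Excess of alternative minimum tax over general income tax: R$78,050 − R$58,828 = R$19,222.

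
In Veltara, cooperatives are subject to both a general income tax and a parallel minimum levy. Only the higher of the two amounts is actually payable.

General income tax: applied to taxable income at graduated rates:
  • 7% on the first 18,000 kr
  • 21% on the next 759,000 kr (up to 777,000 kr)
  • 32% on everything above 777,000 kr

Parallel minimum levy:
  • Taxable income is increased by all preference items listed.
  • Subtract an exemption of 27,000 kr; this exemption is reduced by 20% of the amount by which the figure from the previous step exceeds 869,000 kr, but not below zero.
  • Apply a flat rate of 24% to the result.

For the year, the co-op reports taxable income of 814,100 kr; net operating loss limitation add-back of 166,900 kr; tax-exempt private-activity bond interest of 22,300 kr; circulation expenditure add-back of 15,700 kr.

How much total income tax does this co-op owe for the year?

244,560 kr

General income tax:
  18,000 kr × 7% = 1,260 kr
  759,000 kr × 21% = 159,390 kr
  37,100 kr × 32% = 11,872 kr
  → 172,522 kr

Parallel minimum levy:
  Adjusted income: 814,100 kr + 166,900 kr + 22,300 kr + 15,700 kr = 1,019,000 kr
  Exemption: 20% × (1,019,000 kr − 869,000 kr) = 30,000 kr ≥ 27,000 kr, so the exemption is fully phased out
  Base: 1,019,000 kr − 0 kr = 1,019,000 kr
  1,019,000 kr × 24% = 244,560 kr

244,560 kr > 172,522 kr, so the parallel minimum levy is the binding amount.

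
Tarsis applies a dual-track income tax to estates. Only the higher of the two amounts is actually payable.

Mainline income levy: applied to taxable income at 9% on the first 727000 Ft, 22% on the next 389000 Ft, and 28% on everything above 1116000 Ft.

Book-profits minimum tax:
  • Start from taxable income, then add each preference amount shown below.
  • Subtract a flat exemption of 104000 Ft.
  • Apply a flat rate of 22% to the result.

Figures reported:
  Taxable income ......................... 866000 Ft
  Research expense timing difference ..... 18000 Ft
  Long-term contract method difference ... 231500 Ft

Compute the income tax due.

222530 Ft

Mainline income levy:
  727000 Ft × 9% = 65430 Ft
  139000 Ft × 22% = 30580 Ft
  → 96010 Ft

Book-profits minimum tax:
  Adjusted income: 866000 Ft + 18000 Ft + 231500 Ft = 1115500 Ft
  Less exemption 104000 Ft → base 1011500 Ft
  1011500 Ft × 22% = 222530 Ft

222530 Ft > 96010 Ft, so the book-profits minimum tax is the binding amount.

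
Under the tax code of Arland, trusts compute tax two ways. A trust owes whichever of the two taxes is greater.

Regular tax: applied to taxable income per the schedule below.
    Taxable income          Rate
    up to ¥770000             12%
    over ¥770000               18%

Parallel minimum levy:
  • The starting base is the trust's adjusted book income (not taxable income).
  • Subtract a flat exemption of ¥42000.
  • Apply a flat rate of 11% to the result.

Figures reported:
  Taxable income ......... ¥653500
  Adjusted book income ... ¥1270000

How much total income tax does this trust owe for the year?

Regular tax:
  ¥653500 × 12% = ¥78420

Parallel minimum levy:
  Base (adjusted book income): ¥1270000
  Less exemption ¥42000 → base ¥1228000
  ¥1228000 × 11% = ¥135080

¥135080 > ¥78420, so the parallel minimum levy is the binding amount.

¥135080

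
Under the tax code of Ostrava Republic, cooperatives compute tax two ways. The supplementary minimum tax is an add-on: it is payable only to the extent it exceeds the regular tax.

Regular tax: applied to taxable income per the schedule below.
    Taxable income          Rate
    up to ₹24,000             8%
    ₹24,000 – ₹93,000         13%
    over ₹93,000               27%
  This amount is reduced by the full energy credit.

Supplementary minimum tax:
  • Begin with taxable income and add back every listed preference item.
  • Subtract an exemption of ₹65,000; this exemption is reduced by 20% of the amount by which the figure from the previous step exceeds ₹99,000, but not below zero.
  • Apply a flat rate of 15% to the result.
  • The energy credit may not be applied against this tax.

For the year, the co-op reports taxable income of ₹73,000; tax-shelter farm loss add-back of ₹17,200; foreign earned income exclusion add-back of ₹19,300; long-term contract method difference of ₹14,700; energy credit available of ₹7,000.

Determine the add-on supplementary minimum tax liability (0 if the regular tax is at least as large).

Supplementary minimum tax:
  Adjusted income: ₹73,000 + ₹17,200 + ₹19,300 + ₹14,700 = ₹124,200
  Exemption: ₹65,000 − 20% × (₹124,200 − ₹99,000) = ₹65,000 − ₹5,040 = ₹59,960
  Base: ₹124,200 − ₹59,960 = ₹64,240
  ₹64,240 × 15% = ₹9,636

Regular tax:
  ₹24,000 × 8% = ₹1,920
  ₹49,000 × 13% = ₹6,370
  → ₹8,290
  Less energy credit ₹7,000 → ₹1,290

Excess of supplementary minimum tax over regular tax: ₹9,636 − ₹1,290 = ₹8,346.

₹8,346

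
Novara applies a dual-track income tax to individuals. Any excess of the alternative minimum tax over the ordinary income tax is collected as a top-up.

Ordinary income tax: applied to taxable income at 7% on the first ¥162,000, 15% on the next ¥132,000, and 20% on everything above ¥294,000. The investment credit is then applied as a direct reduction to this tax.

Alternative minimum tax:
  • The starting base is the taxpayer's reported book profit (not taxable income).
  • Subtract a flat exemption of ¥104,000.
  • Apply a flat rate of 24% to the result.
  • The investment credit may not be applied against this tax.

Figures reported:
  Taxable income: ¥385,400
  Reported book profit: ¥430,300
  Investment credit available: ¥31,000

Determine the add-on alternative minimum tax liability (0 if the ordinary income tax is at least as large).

Alternative minimum tax:
  Base (reported book profit): ¥430,300
  Less exemption ¥104,000 → base ¥326,300
  ¥326,300 × 24% = ¥78,312

Ordinary income tax:
  ¥162,000 × 7% = ¥11,340
  ¥132,000 × 15% = ¥19,800
  ¥91,400 × 20% = ¥18,280
  → ¥49,420
  Less investment credit ¥31,000 → ¥18,420

Excess of alternative minimum tax over ordinary income tax: ¥78,312 − ¥18,420 = ¥59,892.

¥59,892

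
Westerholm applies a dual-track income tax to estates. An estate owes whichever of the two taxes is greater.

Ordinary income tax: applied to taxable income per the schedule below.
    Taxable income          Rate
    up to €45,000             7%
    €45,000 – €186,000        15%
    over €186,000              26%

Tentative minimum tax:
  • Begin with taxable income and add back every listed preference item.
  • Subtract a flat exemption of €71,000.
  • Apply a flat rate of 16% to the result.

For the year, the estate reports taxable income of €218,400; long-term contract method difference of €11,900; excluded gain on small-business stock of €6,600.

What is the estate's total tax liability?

€32,724

Ordinary income tax:
  €45,000 × 7% = €3,150
  €141,000 × 15% = €21,150
  €32,400 × 26% = €8,424
  → €32,724

Tentative minimum tax:
  Adjusted income: €218,400 + €11,900 + €6,600 = €236,900
  Less exemption €71,000 → base €165,900
  €165,900 × 16% = €26,544

€32,724 > €26,544, so the ordinary income tax governs.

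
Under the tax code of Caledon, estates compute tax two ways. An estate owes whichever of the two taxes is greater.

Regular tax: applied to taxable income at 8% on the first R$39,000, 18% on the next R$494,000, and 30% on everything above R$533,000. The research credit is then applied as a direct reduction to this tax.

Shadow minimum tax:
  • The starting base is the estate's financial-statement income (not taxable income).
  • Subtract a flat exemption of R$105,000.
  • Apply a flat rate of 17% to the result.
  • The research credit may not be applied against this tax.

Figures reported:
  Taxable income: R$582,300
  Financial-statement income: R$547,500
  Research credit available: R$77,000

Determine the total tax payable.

R$75,225

Regular tax:
  R$39,000 × 8% = R$3,120
  R$494,000 × 18% = R$88,920
  R$49,300 × 30% = R$14,790
  → R$106,830
  Less research credit R$77,000 → R$29,830

Shadow minimum tax:
  Base (financial-statement income): R$547,500
  Less exemption R$105,000 → base R$442,500
  R$442,500 × 17% = R$75,225

R$75,225 > R$29,830, so the shadow minimum tax is the binding amount.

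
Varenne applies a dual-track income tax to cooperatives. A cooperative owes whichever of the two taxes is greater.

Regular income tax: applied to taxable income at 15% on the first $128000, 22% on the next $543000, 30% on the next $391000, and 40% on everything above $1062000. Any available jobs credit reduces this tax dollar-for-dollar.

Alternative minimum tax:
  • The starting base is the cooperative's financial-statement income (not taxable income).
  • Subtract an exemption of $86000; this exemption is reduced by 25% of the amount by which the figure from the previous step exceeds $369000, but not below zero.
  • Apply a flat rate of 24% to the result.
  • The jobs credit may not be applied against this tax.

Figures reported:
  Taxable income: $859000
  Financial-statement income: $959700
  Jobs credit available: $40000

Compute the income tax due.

$230328

Alternative minimum tax:
  Base (financial-statement income): $959700
  Exemption: 25% × ($959700 − $369000) = $147675 ≥ $86000, so the exemption is fully phased out
  Base: $959700 − $0 = $959700
  $959700 × 24% = $230328

Regular income tax:
  $128000 × 15% = $19200
  $543000 × 22% = $119460
  $188000 × 30% = $56400
  → $195060
  Less jobs credit $40000 → $155060

$230328 > $155060, so the alternative minimum tax is the binding amount.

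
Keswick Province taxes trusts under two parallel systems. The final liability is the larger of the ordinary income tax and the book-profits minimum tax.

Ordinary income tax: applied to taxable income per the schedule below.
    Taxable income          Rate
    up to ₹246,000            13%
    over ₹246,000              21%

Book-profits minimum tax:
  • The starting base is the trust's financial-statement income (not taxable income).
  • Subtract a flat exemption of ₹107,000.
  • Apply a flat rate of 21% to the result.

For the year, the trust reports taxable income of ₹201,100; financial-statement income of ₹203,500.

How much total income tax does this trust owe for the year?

Ordinary income tax:
  ₹201,100 × 13% = ₹26,143

Book-profits minimum tax:
  Base (financial-statement income): ₹203,500
  Less exemption ₹107,000 → base ₹96,500
  ₹96,500 × 21% = ₹20,265

₹26,143 > ₹20,265, so the ordinary income tax governs.

₹26,143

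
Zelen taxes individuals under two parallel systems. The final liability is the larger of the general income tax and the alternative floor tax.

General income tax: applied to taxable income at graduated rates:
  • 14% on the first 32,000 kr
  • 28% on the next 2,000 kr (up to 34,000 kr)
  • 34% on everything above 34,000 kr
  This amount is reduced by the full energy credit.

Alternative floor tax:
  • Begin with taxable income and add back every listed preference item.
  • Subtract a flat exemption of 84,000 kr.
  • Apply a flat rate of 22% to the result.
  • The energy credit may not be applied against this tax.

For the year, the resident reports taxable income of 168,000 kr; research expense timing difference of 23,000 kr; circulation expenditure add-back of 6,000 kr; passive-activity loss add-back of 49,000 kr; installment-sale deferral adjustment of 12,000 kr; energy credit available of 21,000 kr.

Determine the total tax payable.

General income tax:
  32,000 kr × 14% = 4,480 kr
  2,000 kr × 28% = 560 kr
  134,000 kr × 34% = 45,560 kr
  → 50,600 kr
  Less energy credit 21,000 kr → 29,600 kr

Alternative floor tax:
  Adjusted income: 168,000 kr + 23,000 kr + 6,000 kr + 49,000 kr + 12,000 kr = 258,000 kr
  Less exemption 84,000 kr → base 174,000 kr
  174,000 kr × 22% = 38,280 kr

38,280 kr > 29,600 kr, so the alternative floor tax is the binding amount.

38,280 kr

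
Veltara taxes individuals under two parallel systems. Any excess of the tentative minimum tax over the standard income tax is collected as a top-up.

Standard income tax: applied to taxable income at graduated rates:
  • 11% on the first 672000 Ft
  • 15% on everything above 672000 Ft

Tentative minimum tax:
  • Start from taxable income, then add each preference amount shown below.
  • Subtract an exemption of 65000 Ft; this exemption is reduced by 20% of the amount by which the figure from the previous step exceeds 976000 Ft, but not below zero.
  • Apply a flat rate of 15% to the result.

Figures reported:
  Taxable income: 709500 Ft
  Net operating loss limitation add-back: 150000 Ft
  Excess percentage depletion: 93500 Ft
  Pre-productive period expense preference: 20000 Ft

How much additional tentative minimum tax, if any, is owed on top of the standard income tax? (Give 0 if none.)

56655 Ft

Standard income tax:
  672000 Ft × 11% = 73920 Ft
  37500 Ft × 15% = 5625 Ft
  → 79545 Ft

Tentative minimum tax:
  Adjusted income: 709500 Ft + 150000 Ft + 93500 Ft + 20000 Ft = 973000 Ft
  Exemption: 973000 Ft ≤ 976000 Ft, so full 65000 Ft applies
  Base: 973000 Ft − 65000 Ft = 908000 Ft
  908000 Ft × 15% = 136200 Ft

Excess of tentative minimum tax over standard income tax: 136200 Ft − 79545 Ft = 56655 Ft.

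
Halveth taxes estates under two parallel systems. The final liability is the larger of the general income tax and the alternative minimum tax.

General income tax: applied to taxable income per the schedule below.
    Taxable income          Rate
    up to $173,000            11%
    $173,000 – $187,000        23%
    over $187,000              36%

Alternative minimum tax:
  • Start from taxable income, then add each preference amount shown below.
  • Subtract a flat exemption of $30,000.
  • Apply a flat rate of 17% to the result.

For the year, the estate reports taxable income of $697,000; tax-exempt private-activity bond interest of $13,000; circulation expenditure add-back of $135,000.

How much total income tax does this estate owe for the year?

$205,850

General income tax:
  $173,000 × 11% = $19,030
  $14,000 × 23% = $3,220
  $510,000 × 36% = $183,600
  → $205,850

Alternative minimum tax:
  Adjusted income: $697,000 + $13,000 + $135,000 = $845,000
  Less exemption $30,000 → base $815,000
  $815,000 × 17% = $138,550

$205,850 > $138,550, so the general income tax governs.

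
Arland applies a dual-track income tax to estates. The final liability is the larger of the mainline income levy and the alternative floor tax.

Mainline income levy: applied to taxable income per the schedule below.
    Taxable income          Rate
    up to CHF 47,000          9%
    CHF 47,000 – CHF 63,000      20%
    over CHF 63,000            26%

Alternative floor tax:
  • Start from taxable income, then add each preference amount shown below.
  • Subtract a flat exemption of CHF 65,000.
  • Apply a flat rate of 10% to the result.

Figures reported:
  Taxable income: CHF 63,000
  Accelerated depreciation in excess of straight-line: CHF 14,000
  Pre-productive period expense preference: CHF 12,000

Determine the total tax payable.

Mainline income levy:
  CHF 47,000 × 9% = CHF 4,230
  CHF 16,000 × 20% = CHF 3,200
  → CHF 7,430

Alternative floor tax:
  Adjusted income: CHF 63,000 + CHF 14,000 + CHF 12,000 = CHF 89,000
  Less exemption CHF 65,000 → base CHF 24,000
  CHF 24,000 × 10% = CHF 2,400

CHF 7,430 > CHF 2,400, so the mainline income levy governs.

CHF 7,430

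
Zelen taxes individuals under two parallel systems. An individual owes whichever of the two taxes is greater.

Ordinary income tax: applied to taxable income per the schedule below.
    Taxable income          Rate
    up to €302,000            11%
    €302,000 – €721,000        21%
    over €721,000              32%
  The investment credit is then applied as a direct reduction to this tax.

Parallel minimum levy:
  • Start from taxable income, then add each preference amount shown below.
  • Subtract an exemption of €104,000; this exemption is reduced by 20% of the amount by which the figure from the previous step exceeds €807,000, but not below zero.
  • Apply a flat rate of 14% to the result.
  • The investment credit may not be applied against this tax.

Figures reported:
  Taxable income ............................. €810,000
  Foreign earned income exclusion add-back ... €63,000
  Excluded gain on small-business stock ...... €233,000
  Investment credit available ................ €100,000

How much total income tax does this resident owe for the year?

Ordinary income tax:
  €302,000 × 11% = €33,220
  €419,000 × 21% = €87,990
  €89,000 × 32% = €28,480
  → €149,690
  Less investment credit €100,000 → €49,690

Parallel minimum levy:
  Adjusted income: €810,000 + €63,000 + €233,000 = €1,106,000
  Exemption: €104,000 − 20% × (€1,106,000 − €807,000) = €104,000 − €59,800 = €44,200
  Base: €1,106,000 − €44,200 = €1,061,800
  €1,061,800 × 14% = €148,652

€148,652 > €49,690, so the parallel minimum levy is the binding amount.

€148,652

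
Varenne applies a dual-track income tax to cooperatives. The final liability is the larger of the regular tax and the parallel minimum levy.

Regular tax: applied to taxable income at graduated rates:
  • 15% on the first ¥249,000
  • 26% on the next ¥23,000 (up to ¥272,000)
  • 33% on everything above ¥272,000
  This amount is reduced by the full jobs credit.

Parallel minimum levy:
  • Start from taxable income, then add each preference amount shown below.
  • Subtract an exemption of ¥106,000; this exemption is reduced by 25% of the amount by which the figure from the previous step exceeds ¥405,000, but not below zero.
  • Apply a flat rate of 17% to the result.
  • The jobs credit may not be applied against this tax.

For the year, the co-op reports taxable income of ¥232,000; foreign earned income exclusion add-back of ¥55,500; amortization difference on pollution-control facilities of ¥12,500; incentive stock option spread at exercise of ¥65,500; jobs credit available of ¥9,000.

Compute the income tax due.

¥44,115

Regular tax:
  ¥232,000 × 15% = ¥34,800
  Less jobs credit ¥9,000 → ¥25,800

Parallel minimum levy:
  Adjusted income: ¥232,000 + ¥55,500 + ¥12,500 + ¥65,500 = ¥365,500
  Exemption: ¥365,500 ≤ ¥405,000, so full ¥106,000 applies
  Base: ¥365,500 − ¥106,000 = ¥259,500
  ¥259,500 × 17% = ¥44,115

¥44,115 > ¥25,800, so the parallel minimum levy is the binding amount.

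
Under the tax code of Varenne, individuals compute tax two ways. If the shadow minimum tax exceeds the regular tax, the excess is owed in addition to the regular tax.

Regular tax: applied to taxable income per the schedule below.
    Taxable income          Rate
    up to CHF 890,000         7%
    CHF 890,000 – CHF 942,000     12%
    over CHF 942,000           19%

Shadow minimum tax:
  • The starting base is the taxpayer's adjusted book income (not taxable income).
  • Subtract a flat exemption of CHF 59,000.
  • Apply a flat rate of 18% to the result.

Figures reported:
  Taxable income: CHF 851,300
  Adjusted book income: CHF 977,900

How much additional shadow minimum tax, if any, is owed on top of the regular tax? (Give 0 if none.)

Shadow minimum tax:
  Base (adjusted book income): CHF 977,900
  Less exemption CHF 59,000 → base CHF 918,900
  CHF 918,900 × 18% = CHF 165,402

Regular tax:
  CHF 851,300 × 7% = CHF 59,591

Excess of shadow minimum tax over regular tax: CHF 165,402 − CHF 59,591 = CHF 105,811.

CHF 105,811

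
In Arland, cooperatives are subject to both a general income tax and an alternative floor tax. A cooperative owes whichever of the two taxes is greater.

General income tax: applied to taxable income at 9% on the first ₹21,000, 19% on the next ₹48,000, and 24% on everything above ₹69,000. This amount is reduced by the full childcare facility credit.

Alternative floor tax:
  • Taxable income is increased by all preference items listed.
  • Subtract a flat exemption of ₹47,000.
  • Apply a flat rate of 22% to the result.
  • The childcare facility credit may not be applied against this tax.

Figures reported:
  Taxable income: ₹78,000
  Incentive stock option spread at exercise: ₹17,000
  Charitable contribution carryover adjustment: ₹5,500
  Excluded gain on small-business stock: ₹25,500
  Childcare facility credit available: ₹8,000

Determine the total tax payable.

₹17,380

General income tax:
  ₹21,000 × 9% = ₹1,890
  ₹48,000 × 19% = ₹9,120
  ₹9,000 × 24% = ₹2,160
  → ₹13,170
  Less childcare facility credit ₹8,000 → ₹5,170

Alternative floor tax:
  Adjusted income: ₹78,000 + ₹17,000 + ₹5,500 + ₹25,500 = ₹126,000
  Less exemption ₹47,000 → base ₹79,000
  ₹79,000 × 22% = ₹17,380

₹17,380 > ₹5,170, so the alternative floor tax is the binding amount.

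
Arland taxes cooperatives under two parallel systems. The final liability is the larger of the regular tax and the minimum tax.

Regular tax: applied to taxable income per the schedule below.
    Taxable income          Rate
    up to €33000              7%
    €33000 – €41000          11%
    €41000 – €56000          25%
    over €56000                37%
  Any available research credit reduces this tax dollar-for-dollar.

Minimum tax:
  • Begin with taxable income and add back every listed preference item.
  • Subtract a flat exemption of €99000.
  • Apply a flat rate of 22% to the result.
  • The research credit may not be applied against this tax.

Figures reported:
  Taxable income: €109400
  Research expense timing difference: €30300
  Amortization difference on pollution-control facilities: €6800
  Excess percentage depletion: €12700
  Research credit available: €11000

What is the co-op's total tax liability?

Minimum tax:
  Adjusted income: €109400 + €30300 + €6800 + €12700 = €159200
  Less exemption €99000 → base €60200
  €60200 × 22% = €13244

Regular tax:
  €33000 × 7% = €2310
  €8000 × 11% = €880
  €15000 × 25% = €3750
  €53400 × 37% = €19758
  → €26698
  Less research credit €11000 → €15698

€15698 > €13244, so the regular tax governs.

€15698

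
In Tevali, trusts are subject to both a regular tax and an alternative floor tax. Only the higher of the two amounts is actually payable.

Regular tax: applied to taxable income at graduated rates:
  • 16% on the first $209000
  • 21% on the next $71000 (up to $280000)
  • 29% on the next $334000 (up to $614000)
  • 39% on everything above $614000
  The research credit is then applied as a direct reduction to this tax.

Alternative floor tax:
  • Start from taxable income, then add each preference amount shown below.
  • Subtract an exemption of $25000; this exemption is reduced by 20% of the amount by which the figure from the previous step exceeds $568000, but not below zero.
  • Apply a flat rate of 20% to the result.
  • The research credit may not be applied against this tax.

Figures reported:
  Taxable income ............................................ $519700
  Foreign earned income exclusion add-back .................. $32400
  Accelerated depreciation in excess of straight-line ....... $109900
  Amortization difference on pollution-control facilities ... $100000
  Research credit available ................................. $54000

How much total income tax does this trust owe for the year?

$152400

Alternative floor tax:
  Adjusted income: $519700 + $32400 + $109900 + $100000 = $762000
  Exemption: 20% × ($762000 − $568000) = $38800 ≥ $25000, so the exemption is fully phased out
  Base: $762000 − $0 = $762000
  $762000 × 20% = $152400

Regular tax:
  $209000 × 16% = $33440
  $71000 × 21% = $14910
  $239700 × 29% = $69513
  → $117863
  Less research credit $54000 → $63863

$152400 > $63863, so the alternative floor tax is the binding amount.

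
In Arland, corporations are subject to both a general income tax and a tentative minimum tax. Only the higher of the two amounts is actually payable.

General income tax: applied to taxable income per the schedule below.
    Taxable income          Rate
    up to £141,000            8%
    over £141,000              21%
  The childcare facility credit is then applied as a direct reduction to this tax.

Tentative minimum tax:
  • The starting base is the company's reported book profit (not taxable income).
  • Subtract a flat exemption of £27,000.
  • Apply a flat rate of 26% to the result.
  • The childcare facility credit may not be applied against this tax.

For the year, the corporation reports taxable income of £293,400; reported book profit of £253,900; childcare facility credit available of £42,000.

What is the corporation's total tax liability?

£58,994

Tentative minimum tax:
  Base (reported book profit): £253,900
  Less exemption £27,000 → base £226,900
  £226,900 × 26% = £58,994

General income tax:
  £141,000 × 8% = £11,280
  £152,400 × 21% = £32,004
  → £43,284
  Less childcare facility credit £42,000 → £1,284

£58,994 > £1,284, so the tentative minimum tax is the binding amount.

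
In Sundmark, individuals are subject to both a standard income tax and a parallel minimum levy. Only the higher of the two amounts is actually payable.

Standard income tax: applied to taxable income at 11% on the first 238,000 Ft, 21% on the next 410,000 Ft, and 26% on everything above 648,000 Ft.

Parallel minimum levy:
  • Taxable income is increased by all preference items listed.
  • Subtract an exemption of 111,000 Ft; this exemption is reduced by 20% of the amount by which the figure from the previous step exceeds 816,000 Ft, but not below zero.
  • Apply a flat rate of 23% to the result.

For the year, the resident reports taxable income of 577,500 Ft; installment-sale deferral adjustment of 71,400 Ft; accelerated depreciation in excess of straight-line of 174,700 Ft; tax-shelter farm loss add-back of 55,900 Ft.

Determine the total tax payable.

Parallel minimum levy:
  Adjusted income: 577,500 Ft + 71,400 Ft + 174,700 Ft + 55,900 Ft = 879,500 Ft
  Exemption: 111,000 Ft − 20% × (879,500 Ft − 816,000 Ft) = 111,000 Ft − 12,700 Ft = 98,300 Ft
  Base: 879,500 Ft − 98,300 Ft = 781,200 Ft
  781,200 Ft × 23% = 179,676 Ft

Standard income tax:
  238,000 Ft × 11% = 26,180 Ft
  339,500 Ft × 21% = 71,295 Ft
  → 97,475 Ft

179,676 Ft > 97,475 Ft, so the parallel minimum levy is the binding amount.

179,676 Ft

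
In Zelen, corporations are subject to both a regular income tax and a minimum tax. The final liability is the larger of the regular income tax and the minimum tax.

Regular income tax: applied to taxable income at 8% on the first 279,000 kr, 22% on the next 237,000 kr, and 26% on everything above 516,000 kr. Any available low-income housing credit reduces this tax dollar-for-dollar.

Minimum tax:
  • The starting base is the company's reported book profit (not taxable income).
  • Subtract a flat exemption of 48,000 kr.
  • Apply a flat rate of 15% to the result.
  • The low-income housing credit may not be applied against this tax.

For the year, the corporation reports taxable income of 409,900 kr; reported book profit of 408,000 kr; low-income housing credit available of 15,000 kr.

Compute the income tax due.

Regular income tax:
  279,000 kr × 8% = 22,320 kr
  130,900 kr × 22% = 28,798 kr
  → 51,118 kr
  Less low-income housing credit 15,000 kr → 36,118 kr

Minimum tax:
  Base (reported book profit): 408,000 kr
  Less exemption 48,000 kr → base 360,000 kr
  360,000 kr × 15% = 54,000 kr

54,000 kr > 36,118 kr, so the minimum tax is the binding amount.

54,000 kr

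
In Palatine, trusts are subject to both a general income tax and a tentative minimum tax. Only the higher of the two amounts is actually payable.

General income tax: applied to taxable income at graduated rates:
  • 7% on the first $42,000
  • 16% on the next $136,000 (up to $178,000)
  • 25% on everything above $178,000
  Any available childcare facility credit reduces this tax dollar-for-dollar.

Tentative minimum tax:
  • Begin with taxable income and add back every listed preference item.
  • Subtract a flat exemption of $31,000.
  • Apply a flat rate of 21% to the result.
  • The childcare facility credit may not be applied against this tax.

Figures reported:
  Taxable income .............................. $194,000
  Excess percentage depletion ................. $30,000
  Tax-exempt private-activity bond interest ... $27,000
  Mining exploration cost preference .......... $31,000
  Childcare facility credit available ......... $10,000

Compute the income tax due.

$52,710

Tentative minimum tax:
  Adjusted income: $194,000 + $30,000 + $27,000 + $31,000 = $282,000
  Less exemption $31,000 → base $251,000
  $251,000 × 21% = $52,710

General income tax:
  $42,000 × 7% = $2,940
  $136,000 × 16% = $21,760
  $16,000 × 25% = $4,000
  → $28,700
  Less childcare facility credit $10,000 → $18,700

$52,710 > $18,700, so the tentative minimum tax is the binding amount.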